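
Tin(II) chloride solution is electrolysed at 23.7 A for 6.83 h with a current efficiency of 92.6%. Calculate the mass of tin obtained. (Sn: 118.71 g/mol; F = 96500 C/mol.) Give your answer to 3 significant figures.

Q = 23.7 × 24588 = 5.827×10^5 C
n(e⁻) = 5.827×10^5 / 96500 = 6.038 mol
Sn²⁺ + 2e⁻ → Sn, so theoretical m(Sn) = 3.019 × 118.71 = 358.4 g
Actual mass = 92.6% × 358.4 = 332 g

332 g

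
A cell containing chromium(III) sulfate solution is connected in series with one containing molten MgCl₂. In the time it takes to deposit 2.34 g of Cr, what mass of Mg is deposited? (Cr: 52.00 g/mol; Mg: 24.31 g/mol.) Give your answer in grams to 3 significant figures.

n(Cr) = 2.34 / 52.00 = 0.04500 mol
Cr³⁺ + 3e⁻ → Cr, so n(e⁻) = 3 × 0.04500 = 0.1350 mol
The cells are in series, so the same charge (and hence the same n(e⁻) = 0.1350 mol) passes through both.
Mg²⁺ + 2e⁻ → Mg, so n(Mg) = 0.1350 / 2 = 0.06750 mol
m(Mg) = 0.06750 × 24.31 = 1.64 g

1.64 g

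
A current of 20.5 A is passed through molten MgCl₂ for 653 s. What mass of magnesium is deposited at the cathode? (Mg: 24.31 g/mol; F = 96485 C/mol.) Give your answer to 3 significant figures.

1.69 g

Charge passed = 20.5 × 653 = 13390 C
n(e⁻) = Q/F = 13390/96485 = 0.1388 mol
Mg²⁺ + 2e⁻ → Mg, so n(Mg) = 0.1388 / 2 = 0.06940 mol
m = 0.06940 × 24.31 = 1.69 g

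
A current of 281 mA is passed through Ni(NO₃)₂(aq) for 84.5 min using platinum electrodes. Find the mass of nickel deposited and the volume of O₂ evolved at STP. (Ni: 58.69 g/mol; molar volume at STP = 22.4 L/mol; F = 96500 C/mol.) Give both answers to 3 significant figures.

0.433 g Ni; 0.0827 L O₂

Q = 0.281 × 5070 = 1425 C; n(e⁻) = 1425 / 96500 = 0.01477 mol
Cathode: Ni²⁺ + 2e⁻ → Ni → n(Ni) = 0.01477/2 = 0.007385 mol → 0.433 g
Anode: 2H₂O → O₂ + 4H⁺ + 4e⁻ → n(O₂) = 0.01477/4 = 0.003693 mol → 0.0827 L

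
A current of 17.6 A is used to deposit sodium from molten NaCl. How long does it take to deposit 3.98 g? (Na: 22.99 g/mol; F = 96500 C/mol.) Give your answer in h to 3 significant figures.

n(Na) = 3.98 / 22.99 = 0.1731 mol
Na⁺ + e⁻ → Na, so n(e⁻) = 0.1731 mol
Q = 0.1731 × 96500 = 16700 C
t = Q / I = 16700 / 17.6 = 948.9 s = 0.264 h

0.264 h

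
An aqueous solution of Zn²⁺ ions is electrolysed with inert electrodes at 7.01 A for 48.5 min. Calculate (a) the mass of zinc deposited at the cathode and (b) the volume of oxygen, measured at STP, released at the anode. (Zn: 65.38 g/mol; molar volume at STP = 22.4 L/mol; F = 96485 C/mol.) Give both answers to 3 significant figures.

6.91 g Zn; 1.18 L O₂

Q = 7.01 × 2910 = 20400 C; n(e⁻) = 20400 / 96485 = 0.2114 mol
Cathode: Zn²⁺ + 2e⁻ → Zn → n(Zn) = 0.2114/2 = 0.1057 mol → 6.91 g
Anode: 2H₂O → O₂ + 4H⁺ + 4e⁻ → n(O₂) = 0.2114/4 = 0.05285 mol → 1.18 L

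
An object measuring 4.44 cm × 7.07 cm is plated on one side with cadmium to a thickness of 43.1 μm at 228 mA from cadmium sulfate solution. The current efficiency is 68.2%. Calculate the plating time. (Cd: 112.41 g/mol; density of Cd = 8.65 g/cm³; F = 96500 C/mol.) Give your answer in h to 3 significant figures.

Plated area = 4.44 × 7.07 = 31.39 cm²
Volume = 31.39 × 43.1×10⁻⁴ cm = 0.1353 cm³
m(Cd) = 0.1353 × 8.65 = 1.170 g
n(Cd) = 1.170 / 112.41 = 0.01041 mol; n(e⁻) = 2 × 0.01041 = 0.02082 mol
Q = 0.02082 × 96500 / 0.682 = 2946 C
t = 2946 / 0.228 = 12920 s = 3.59 h

3.59 h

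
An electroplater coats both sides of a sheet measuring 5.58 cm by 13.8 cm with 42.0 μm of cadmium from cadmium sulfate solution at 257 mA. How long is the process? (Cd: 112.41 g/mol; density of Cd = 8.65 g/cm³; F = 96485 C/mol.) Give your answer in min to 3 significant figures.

Plated area = 2 × 5.58 × 13.8 = 154.0 cm²
Volume = 154.0 × 42.0×10⁻⁴ cm = 0.6468 cm³
m(Cd) = 0.6468 × 8.65 = 5.595 g
n(Cd) = 5.595 / 112.41 = 0.04977 mol; n(e⁻) = 2 × 0.04977 = 0.09954 mol
Q = 0.09954 × 96485 = 9604 C
t = 9604 / 0.257 = 37370 s = 623 min

623 min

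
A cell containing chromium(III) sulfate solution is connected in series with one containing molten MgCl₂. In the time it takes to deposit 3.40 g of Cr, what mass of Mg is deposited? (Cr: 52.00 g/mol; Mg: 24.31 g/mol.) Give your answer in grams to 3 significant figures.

2.38 g

n(Cr) = 3.40 / 52.00 = 0.06538 mol
Cr³⁺ + 3e⁻ → Cr, so n(e⁻) = 3 × 0.06538 = 0.1961 mol
The cells are in series, so the same charge (and hence the same n(e⁻) = 0.1961 mol) passes through both.
Mg²⁺ + 2e⁻ → Mg, so n(Mg) = 0.1961 / 2 = 0.09805 mol
m(Mg) = 0.09805 × 24.31 = 2.38 g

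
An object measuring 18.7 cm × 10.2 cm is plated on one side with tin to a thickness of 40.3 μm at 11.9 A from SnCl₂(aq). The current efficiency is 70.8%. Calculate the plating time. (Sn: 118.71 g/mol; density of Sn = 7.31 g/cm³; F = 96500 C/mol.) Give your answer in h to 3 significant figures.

Plated area = 18.7 × 10.2 = 190.7 cm²
Volume = 190.7 × 40.3×10⁻⁴ cm = 0.7685 cm³
m(Sn) = 0.7685 × 7.31 = 5.618 g
n(Sn) = 5.618 / 118.71 = 0.04733 mol; n(e⁻) = 2 × 0.04733 = 0.09466 mol
Q = 0.09466 × 96500 / 0.708 = 12900 C
t = 12900 / 11.9 = 1084 s = 0.301 h

0.301 h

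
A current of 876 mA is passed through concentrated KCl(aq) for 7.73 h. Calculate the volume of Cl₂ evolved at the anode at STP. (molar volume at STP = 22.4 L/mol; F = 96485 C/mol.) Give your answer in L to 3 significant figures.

2.83 L

Q = It = 0.876 × 27828 = 24380 C
n(e⁻) = Q/F = 24380/96485 = 0.2527 mol
2Cl⁻ → Cl₂ + 2e⁻, so n(Cl₂) = 0.2527 / 2 = 0.1264 mol
V = 0.1264 × 22.4 = 2.831 L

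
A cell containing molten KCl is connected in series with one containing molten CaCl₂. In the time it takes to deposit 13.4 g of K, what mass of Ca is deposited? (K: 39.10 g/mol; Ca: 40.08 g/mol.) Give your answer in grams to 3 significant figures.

n(K) = 13.4 / 39.10 = 0.3427 mol
K⁺ + e⁻ → K, so n(e⁻) = 0.3427 mol
The cells are in series, so the same charge (and hence the same n(e⁻) = 0.3427 mol) passes through both.
Ca²⁺ + 2e⁻ → Ca, so n(Ca) = 0.3427 / 2 = 0.1714 mol
m(Ca) = 0.1714 × 40.08 = 6.87 g

6.87 g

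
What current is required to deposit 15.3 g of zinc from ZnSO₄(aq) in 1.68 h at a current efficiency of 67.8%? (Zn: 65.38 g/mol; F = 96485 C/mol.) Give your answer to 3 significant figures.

11.0 A

n(Zn) = 15.3 / 65.38 = 0.2340 mol
Zn²⁺ + 2e⁻ → Zn, so n(e⁻) = 2 × 0.2340 = 0.4680 mol
Q = 0.4680 × 96485 / 0.678 = 66600 C
I = Q / t = 66600 / 6048 s = 11.0 A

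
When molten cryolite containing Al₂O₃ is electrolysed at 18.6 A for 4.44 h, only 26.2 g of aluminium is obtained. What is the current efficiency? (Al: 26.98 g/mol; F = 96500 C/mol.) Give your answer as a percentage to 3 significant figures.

94.6%

Q = 18.6 × 15984 = 2.973×10^5 C
n(e⁻) = 2.973×10^5 / 96500 = 3.081 mol
Al³⁺ + 3e⁻ → Al, so theoretical n(Al) = 1.027 mol → 27.71 g
Efficiency = 26.2 / 27.71 = 0.9455 = 94.6%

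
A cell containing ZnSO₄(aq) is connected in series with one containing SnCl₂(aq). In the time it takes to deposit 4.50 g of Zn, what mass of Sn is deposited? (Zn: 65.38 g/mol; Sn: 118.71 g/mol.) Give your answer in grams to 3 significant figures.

n(Zn) = 4.50 / 65.38 = 0.06883 mol
Zn²⁺ + 2e⁻ → Zn, so n(e⁻) = 2 × 0.06883 = 0.1377 mol
In series, the same 0.1377 mol of electrons flows through the second cell.
Sn²⁺ + 2e⁻ → Sn, so n(Sn) = 0.1377 / 2 = 0.06885 mol
m(Sn) = 0.06885 × 118.71 = 8.17 g

8.17 g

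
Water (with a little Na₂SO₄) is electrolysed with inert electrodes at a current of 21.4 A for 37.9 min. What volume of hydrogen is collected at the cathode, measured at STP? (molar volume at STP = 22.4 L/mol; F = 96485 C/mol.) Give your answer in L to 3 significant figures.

5.65 L

Charge passed = 21.4 × 2274 = 48660 C
Moles of electrons = 48660 / 96485 = 0.5043 mol
2H⁺ + 2e⁻ → H₂, so n(H₂) = 0.5043 / 2 = 0.2522 mol
V = 0.2522 × 22.4 = 5.649 L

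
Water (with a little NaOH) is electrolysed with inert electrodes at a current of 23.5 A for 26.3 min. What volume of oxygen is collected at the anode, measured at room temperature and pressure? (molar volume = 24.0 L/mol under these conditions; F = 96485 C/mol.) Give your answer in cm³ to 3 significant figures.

Q = 23.5 A × 1578 s = 37080 C
Moles of electrons = 37080 / 96485 = 0.3843 mol
2H₂O → O₂ + 4H⁺ + 4e⁻, so n(O₂) = 0.3843 / 4 = 0.09608 mol
V = 0.09608 × 24.0 = 2.306 L
= 2310 cm³

2310 cm³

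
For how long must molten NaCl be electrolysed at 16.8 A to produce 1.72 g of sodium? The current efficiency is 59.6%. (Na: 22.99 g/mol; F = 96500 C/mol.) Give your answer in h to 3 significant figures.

n(Na) = 1.72 / 22.99 = 0.07482 mol
Na⁺ + e⁻ → Na, so n(e⁻) = 0.07482 mol
Q = 0.07482 × 96500 / 0.596 = 12110 C
t = Q / I = 12110 / 16.8 = 720.8 s = 0.200 h

0.200 h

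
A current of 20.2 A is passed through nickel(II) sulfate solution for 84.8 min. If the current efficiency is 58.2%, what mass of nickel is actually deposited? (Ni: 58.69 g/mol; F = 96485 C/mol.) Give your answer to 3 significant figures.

18.2 g

Q = 20.2 × 5088 = 1.028×10^5 C
n(e⁻) = 1.028×10^5 / 96485 = 1.065 mol
Ni²⁺ + 2e⁻ → Ni, so theoretical m(Ni) = 0.5325 × 58.69 = 31.25 g
Actual mass = 58.2% × 31.25 = 18.2 g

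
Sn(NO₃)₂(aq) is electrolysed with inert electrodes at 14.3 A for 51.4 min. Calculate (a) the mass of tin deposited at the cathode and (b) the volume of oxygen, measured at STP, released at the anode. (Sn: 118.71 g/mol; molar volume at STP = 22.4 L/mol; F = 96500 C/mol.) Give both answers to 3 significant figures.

Q = 14.3 × 3084 = 44100 C; n(e⁻) = 44100 / 96500 = 0.4570 mol
Cathode: Sn²⁺ + 2e⁻ → Sn → n(Sn) = 0.4570/2 = 0.2285 mol → 27.1 g
Anode: 2H₂O → O₂ + 4H⁺ + 4e⁻ → n(O₂) = 0.4570/4 = 0.1143 mol → 2.56 L

27.1 g Sn; 2.56 L O₂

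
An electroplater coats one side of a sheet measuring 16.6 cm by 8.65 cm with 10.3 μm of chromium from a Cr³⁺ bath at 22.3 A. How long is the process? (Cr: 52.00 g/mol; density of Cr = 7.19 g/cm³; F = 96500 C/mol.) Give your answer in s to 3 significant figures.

265 s

Plated area = 16.6 × 8.65 = 143.6 cm²
Volume = 143.6 × 10.3×10⁻⁴ cm = 0.1479 cm³
m(Cr) = 0.1479 × 7.19 = 1.063 g
n(Cr) = 1.063 / 52.00 = 0.02044 mol; n(e⁻) = 3 × 0.02044 = 0.06132 mol
Q = 0.06132 × 96500 = 5917 C
t = 5917 / 22.3 = 265.3 s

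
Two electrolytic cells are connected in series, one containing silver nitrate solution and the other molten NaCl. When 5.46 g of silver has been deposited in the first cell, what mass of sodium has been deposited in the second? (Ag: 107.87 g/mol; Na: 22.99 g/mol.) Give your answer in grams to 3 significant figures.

1.16 g

n(Ag) = 5.46 / 107.87 = 0.05062 mol
Ag⁺ + e⁻ → Ag, so n(e⁻) = 0.05062 mol
Since the cells are in series, n(e⁻) in the Na cell is also 0.05062 mol.
Na⁺ + e⁻ → Na, so n(Na) = 0.05062 mol
m(Na) = 0.05062 × 22.99 = 1.16 g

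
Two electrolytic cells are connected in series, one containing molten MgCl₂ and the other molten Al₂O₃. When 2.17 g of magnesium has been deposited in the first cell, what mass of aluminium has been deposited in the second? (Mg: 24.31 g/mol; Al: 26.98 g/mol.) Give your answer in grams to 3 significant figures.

n(Mg) = 2.17 / 24.31 = 0.08926 mol
Mg²⁺ + 2e⁻ → Mg, so n(e⁻) = 2 × 0.08926 = 0.1785 mol
Same current for the same time ⇒ same n(e⁻) = 0.1785 mol in both cells.
Al³⁺ + 3e⁻ → Al, so n(Al) = 0.1785 / 3 = 0.05950 mol
m(Al) = 0.05950 × 26.98 = 1.61 g

1.61 g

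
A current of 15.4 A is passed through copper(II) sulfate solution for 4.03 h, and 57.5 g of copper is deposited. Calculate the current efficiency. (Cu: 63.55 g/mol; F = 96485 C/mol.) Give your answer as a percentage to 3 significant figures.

Q = 15.4 × 14508 = 2.234×10^5 C
n(e⁻) = 2.234×10^5 / 96485 = 2.315 mol
Cu²⁺ + 2e⁻ → Cu, so theoretical n(Cu) = 1.158 mol → 73.59 g
Efficiency = 57.5 / 73.59 = 0.7814 = 78.1%

78.1%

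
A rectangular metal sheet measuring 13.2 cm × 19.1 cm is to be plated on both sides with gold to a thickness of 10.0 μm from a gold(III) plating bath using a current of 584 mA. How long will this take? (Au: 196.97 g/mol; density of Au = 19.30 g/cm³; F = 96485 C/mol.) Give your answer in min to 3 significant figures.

Plated area = 2 × 13.2 × 19.1 = 504.2 cm²
Volume = 504.2 × 10.0×10⁻⁴ cm = 0.5042 cm³
m(Au) = 0.5042 × 19.30 = 9.731 g
n(Au) = 9.731 / 196.97 = 0.04940 mol; n(e⁻) = 3 × 0.04940 = 0.1482 mol
Q = 0.1482 × 96485 = 14300 C
t = 14300 / 0.584 = 24490 s = 408 min

408 min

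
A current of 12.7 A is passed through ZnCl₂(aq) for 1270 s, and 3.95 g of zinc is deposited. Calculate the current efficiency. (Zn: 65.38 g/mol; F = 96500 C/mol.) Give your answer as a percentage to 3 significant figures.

Q = 12.7 × 1270 = 16130 C
n(e⁻) = 16130 / 96500 = 0.1672 mol
Zn²⁺ + 2e⁻ → Zn, so theoretical n(Zn) = 0.08360 mol → 5.466 g
Efficiency = 3.95 / 5.466 = 0.7226 = 72.3%

72.3%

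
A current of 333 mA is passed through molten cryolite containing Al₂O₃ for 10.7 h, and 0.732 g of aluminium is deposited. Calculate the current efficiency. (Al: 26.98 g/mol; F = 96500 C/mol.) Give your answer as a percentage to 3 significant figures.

Q = 0.333 × 38520 = 12830 C
n(e⁻) = 12830 / 96500 = 0.1330 mol
Al³⁺ + 3e⁻ → Al, so theoretical n(Al) = 0.04433 mol → 1.196 g
Efficiency = 0.732 / 1.196 = 0.6120 = 61.2%

61.2%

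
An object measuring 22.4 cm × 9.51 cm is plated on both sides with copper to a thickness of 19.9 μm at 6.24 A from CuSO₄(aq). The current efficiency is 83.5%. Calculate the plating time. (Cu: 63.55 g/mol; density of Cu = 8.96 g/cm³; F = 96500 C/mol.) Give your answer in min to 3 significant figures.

Plated area = 2 × 22.4 × 9.51 = 426.0 cm²
Volume = 426.0 × 19.9×10⁻⁴ cm = 0.8477 cm³
m(Cu) = 0.8477 × 8.96 = 7.595 g
n(Cu) = 7.595 / 63.55 = 0.1195 mol; n(e⁻) = 2 × 0.1195 = 0.2390 mol
Q = 0.2390 × 96500 / 0.835 = 27620 C
t = 27620 / 6.24 = 4426 s = 73.8 min

73.8 min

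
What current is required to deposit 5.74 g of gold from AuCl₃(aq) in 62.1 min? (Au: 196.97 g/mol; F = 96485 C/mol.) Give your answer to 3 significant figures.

n(Au) = 5.74 / 196.97 = 0.02914 mol
Au³⁺ + 3e⁻ → Au, so n(e⁻) = 3 × 0.02914 = 0.08742 mol
Q = 0.08742 × 96485 = 8435 C
I = Q / t = 8435 / 3726 s = 2.26 A

2.26 A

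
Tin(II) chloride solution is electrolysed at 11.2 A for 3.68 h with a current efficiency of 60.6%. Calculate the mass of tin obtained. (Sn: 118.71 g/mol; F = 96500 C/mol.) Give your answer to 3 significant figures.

Q = 11.2 × 13248 = 1.484×10^5 C
n(e⁻) = 1.484×10^5 / 96500 = 1.538 mol
Sn²⁺ + 2e⁻ → Sn, so theoretical m(Sn) = 0.7690 × 118.71 = 91.29 g
Actual mass = 60.6% × 91.29 = 55.3 g

55.3 g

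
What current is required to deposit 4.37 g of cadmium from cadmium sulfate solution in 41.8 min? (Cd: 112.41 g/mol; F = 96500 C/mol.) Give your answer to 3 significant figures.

n(Cd) = 4.37 / 112.41 = 0.03888 mol
Cd²⁺ + 2e⁻ → Cd, so n(e⁻) = 2 × 0.03888 = 0.07776 mol
Q = 0.07776 × 96500 = 7504 C
I = Q / t = 7504 / 2508 s = 2.99 A

2.99 A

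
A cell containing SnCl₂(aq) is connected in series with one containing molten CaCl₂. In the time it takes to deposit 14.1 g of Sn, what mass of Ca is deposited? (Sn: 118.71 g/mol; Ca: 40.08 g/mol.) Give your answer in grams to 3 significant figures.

4.76 g

n(Sn) = 14.1 / 118.71 = 0.1188 mol
Sn²⁺ + 2e⁻ → Sn, so n(e⁻) = 2 × 0.1188 = 0.2376 mol
Since the cells are in series, n(e⁻) in the Ca cell is also 0.2376 mol.
Ca²⁺ + 2e⁻ → Ca, so n(Ca) = 0.2376 / 2 = 0.1188 mol
m(Ca) = 0.1188 × 40.08 = 4.76 g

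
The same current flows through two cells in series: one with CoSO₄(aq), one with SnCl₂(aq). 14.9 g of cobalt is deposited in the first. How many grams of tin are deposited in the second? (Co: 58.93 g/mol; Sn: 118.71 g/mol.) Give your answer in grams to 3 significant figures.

30.0 g

n(Co) = 14.9 / 58.93 = 0.2528 mol
Co²⁺ + 2e⁻ → Co, so n(e⁻) = 2 × 0.2528 = 0.5056 mol
In series, the same 0.5056 mol of electrons flows through the second cell.
Sn²⁺ + 2e⁻ → Sn, so n(Sn) = 0.5056 / 2 = 0.2528 mol
m(Sn) = 0.2528 × 118.71 = 30.0 g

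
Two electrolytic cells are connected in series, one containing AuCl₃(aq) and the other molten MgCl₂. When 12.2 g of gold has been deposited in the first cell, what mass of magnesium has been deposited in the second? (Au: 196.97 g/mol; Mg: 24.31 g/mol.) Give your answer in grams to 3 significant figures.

2.26 g

n(Au) = 12.2 / 196.97 = 0.06194 mol
Au³⁺ + 3e⁻ → Au, so n(e⁻) = 3 × 0.06194 = 0.1858 mol
In series, the same 0.1858 mol of electrons flows through the second cell.
Mg²⁺ + 2e⁻ → Mg, so n(Mg) = 0.1858 / 2 = 0.09290 mol
m(Mg) = 0.09290 × 24.31 = 2.26 g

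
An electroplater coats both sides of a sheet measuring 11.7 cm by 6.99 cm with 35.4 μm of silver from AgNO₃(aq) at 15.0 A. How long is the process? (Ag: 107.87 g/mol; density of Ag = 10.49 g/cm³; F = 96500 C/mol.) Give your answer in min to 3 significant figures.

6.04 min

Plated area = 2 × 11.7 × 6.99 = 163.6 cm²
Volume = 163.6 × 35.4×10⁻⁴ cm = 0.5791 cm³
m(Ag) = 0.5791 × 10.49 = 6.075 g
n(Ag) = 6.075 / 107.87 = 0.05632 mol; n(e⁻) = 0.05632 mol
Q = 0.05632 × 96500 = 5435 C
t = 5435 / 15.0 = 362.3 s = 6.04 min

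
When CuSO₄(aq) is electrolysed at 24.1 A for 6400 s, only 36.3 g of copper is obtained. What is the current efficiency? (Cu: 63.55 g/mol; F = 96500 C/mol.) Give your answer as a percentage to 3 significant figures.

71.5%

Q = 24.1 × 6400 = 1.542×10^5 C
n(e⁻) = 1.542×10^5 / 96500 = 1.598 mol
Cu²⁺ + 2e⁻ → Cu, so theoretical n(Cu) = 0.7990 mol → 50.78 g
Efficiency = 36.3 / 50.78 = 0.7148 = 71.5%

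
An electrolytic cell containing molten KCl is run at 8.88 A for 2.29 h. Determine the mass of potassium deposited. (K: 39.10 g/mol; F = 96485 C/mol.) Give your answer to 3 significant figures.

Q = 8.88 A × 8244 s = 73210 C
Moles of electrons = 73210 / 96485 = 0.7588 mol
K⁺ + e⁻ → K, so n(K) = 0.7588 mol
m = 0.7588 × 39.10 = 29.7 g

29.7 g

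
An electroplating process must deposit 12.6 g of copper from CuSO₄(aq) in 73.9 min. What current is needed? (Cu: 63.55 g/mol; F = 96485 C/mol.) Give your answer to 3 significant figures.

8.63 A

n(Cu) = 12.6 / 63.55 = 0.1983 mol
Cu²⁺ + 2e⁻ → Cu, so n(e⁻) = 2 × 0.1983 = 0.3966 mol
Q = 0.3966 × 96485 = 38270 C
I = Q / t = 38270 / 4434 s = 8.63 A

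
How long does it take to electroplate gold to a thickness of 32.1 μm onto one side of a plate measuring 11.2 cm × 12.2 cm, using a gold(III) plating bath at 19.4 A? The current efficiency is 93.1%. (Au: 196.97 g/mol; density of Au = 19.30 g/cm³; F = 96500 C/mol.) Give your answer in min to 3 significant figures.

11.5 min

Plated area = 11.2 × 12.2 = 136.6 cm²
Volume = 136.6 × 32.1×10⁻⁴ cm = 0.4385 cm³
m(Au) = 0.4385 × 19.30 = 8.463 g
n(Au) = 8.463 / 196.97 = 0.04297 mol; n(e⁻) = 3 × 0.04297 = 0.1289 mol
Q = 0.1289 × 96500 / 0.931 = 13360 C
t = 13360 / 19.4 = 688.7 s = 11.5 min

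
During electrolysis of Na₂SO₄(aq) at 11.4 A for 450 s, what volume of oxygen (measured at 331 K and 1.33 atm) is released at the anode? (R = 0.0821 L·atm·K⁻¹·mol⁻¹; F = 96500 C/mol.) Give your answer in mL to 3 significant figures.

272 mL

Charge passed = 11.4 × 450 = 5130 C
Moles of electrons = 5130 / 96500 = 0.05316 mol
2H₂O → O₂ + 4H⁺ + 4e⁻, so n(O₂) = 0.05316 / 4 = 0.01329 mol
V = nRT/P = 0.01329 × 0.0821 × 331 / 1.33 = 0.2715 L
= 272 mL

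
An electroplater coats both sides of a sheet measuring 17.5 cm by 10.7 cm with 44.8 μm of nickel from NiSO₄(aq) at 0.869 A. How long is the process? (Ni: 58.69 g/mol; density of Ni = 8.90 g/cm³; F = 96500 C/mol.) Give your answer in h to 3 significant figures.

15.7 h

Plated area = 2 × 17.5 × 10.7 = 374.5 cm²
Volume = 374.5 × 44.8×10⁻⁴ cm = 1.678 cm³
m(Ni) = 1.678 × 8.90 = 14.93 g
n(Ni) = 14.93 / 58.69 = 0.2544 mol; n(e⁻) = 2 × 0.2544 = 0.5088 mol
Q = 0.5088 × 96500 = 49100 C
t = 49100 / 0.869 = 56500 s = 15.7 h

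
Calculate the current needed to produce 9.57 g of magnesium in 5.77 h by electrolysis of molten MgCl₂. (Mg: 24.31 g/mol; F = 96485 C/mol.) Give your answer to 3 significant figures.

n(Mg) = 9.57 / 24.31 = 0.3937 mol
Mg²⁺ + 2e⁻ → Mg, so n(e⁻) = 2 × 0.3937 = 0.7874 mol
Q = 0.7874 × 96485 = 75970 C
I = Q / t = 75970 / 20772 s = 3.66 A

3.66 A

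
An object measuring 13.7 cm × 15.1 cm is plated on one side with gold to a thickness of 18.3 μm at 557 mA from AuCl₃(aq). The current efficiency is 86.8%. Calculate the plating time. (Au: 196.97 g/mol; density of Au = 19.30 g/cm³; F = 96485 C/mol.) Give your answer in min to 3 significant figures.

Plated area = 13.7 × 15.1 = 206.9 cm²
Volume = 206.9 × 18.3×10⁻⁴ cm = 0.3786 cm³
m(Au) = 0.3786 × 19.30 = 7.307 g
n(Au) = 7.307 / 196.97 = 0.03710 mol; n(e⁻) = 3 × 0.03710 = 0.1113 mol
Q = 0.1113 × 96485 / 0.868 = 12370 C
t = 12370 / 0.557 = 22210 s = 370 min

370 min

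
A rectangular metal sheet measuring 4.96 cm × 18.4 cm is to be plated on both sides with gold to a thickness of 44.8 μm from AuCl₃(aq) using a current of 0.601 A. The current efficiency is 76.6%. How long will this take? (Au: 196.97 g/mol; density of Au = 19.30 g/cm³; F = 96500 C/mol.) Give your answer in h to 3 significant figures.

Plated area = 2 × 4.96 × 18.4 = 182.5 cm²
Volume = 182.5 × 44.8×10⁻⁴ cm = 0.8176 cm³
m(Au) = 0.8176 × 19.30 = 15.78 g
n(Au) = 15.78 / 196.97 = 0.08011 mol; n(e⁻) = 3 × 0.08011 = 0.2403 mol
Q = 0.2403 × 96500 / 0.766 = 30270 C
t = 30270 / 0.601 = 50370 s = 14.0 h

14.0 h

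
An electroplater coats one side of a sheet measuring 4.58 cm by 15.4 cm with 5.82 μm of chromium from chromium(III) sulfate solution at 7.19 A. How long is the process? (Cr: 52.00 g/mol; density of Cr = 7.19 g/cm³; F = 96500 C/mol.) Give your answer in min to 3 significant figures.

Plated area = 4.58 × 15.4 = 70.53 cm²
Volume = 70.53 × 5.82×10⁻⁴ cm = 0.04105 cm³
m(Cr) = 0.04105 × 7.19 = 0.2951 g
n(Cr) = 0.2951 / 52.00 = 0.005675 mol; n(e⁻) = 3 × 0.005675 = 0.01703 mol
Q = 0.01703 × 96500 = 1643 C
t = 1643 / 7.19 = 228.5 s = 3.81 min

3.81 min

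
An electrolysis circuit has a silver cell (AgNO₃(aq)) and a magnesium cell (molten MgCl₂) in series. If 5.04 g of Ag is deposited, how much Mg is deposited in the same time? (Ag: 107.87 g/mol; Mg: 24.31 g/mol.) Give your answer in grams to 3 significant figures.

n(Ag) = 5.04 / 107.87 = 0.04672 mol
Ag⁺ + e⁻ → Ag, so n(e⁻) = 0.04672 mol
Since the cells are in series, n(e⁻) in the Mg cell is also 0.04672 mol.
Mg²⁺ + 2e⁻ → Mg, so n(Mg) = 0.04672 / 2 = 0.02336 mol
m(Mg) = 0.02336 × 24.31 = 0.568 g

0.568 g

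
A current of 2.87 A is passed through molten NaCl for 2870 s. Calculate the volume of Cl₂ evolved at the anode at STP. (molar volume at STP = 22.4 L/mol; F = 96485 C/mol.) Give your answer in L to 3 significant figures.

Q = 2.87 A × 2870 s = 8237 C
Moles of electrons = 8237 / 96485 = 0.08537 mol
2Cl⁻ → Cl₂ + 2e⁻, so n(Cl₂) = 0.08537 / 2 = 0.04269 mol
V = 0.04269 × 22.4 = 0.9563 L

0.956 L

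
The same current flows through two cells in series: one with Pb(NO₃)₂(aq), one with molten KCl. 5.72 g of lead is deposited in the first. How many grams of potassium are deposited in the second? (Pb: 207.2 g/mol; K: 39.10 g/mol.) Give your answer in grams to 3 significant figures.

2.16 g

n(Pb) = 5.72 / 207.2 = 0.02761 mol
Pb²⁺ + 2e⁻ → Pb, so n(e⁻) = 2 × 0.02761 = 0.05522 mol
The cells are in series, so the same charge (and hence the same n(e⁻) = 0.05522 mol) passes through both.
K⁺ + e⁻ → K, so n(K) = 0.05522 mol
m(K) = 0.05522 × 39.10 = 2.16 g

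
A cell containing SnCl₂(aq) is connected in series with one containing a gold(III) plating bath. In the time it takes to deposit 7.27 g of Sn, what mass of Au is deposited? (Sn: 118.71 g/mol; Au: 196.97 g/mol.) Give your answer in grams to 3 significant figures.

8.04 g

n(Sn) = 7.27 / 118.71 = 0.06124 mol
Sn²⁺ + 2e⁻ → Sn, so n(e⁻) = 2 × 0.06124 = 0.1225 mol
Since the cells are in series, n(e⁻) in the Au cell is also 0.1225 mol.
Au³⁺ + 3e⁻ → Au, so n(Au) = 0.1225 / 3 = 0.04083 mol
m(Au) = 0.04083 × 196.97 = 8.04 g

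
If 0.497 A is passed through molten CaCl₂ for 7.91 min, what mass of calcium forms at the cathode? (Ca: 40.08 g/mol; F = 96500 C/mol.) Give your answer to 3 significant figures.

0.0490 g

Q = 0.497 A × 474.6 s = 235.9 C
n(e⁻) = Q/F = 235.9/96500 = 0.002445 mol
Ca²⁺ + 2e⁻ → Ca, so n(Ca) = 0.002445 / 2 = 0.001223 mol
m = 0.001223 × 40.08 = 0.0490 g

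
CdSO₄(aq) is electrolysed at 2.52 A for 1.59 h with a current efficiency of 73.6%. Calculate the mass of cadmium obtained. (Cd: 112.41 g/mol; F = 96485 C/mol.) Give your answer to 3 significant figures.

Q = 2.52 × 5724 = 14420 C
n(e⁻) = 14420 / 96485 = 0.1495 mol
Cd²⁺ + 2e⁻ → Cd, so theoretical m(Cd) = 0.07475 × 112.41 = 8.403 g
Actual mass = 73.6% × 8.403 = 6.18 g

6.18 g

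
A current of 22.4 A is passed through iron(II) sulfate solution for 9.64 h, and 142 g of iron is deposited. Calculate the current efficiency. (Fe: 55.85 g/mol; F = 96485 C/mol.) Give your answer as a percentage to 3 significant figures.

Q = 22.4 × 34704 = 7.774×10^5 C
n(e⁻) = 7.774×10^5 / 96485 = 8.057 mol
Fe²⁺ + 2e⁻ → Fe, so theoretical n(Fe) = 4.029 mol → 225.0 g
Efficiency = 142 / 225.0 = 0.6311 = 63.1%

63.1%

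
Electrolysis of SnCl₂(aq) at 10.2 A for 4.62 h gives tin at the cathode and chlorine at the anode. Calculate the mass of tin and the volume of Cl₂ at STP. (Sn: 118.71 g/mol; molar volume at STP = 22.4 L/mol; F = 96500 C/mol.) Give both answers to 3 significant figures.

104 g Sn; 19.7 L Cl₂

Q = 10.2 × 16632 = 1.696×10^5 C; n(e⁻) = 1.696×10^5 / 96500 = 1.758 mol
Cathode: Sn²⁺ + 2e⁻ → Sn → n(Sn) = 1.758/2 = 0.8790 mol → 104 g
Anode: 2Cl⁻ → Cl₂ + 2e⁻ → n(Cl₂) = 1.758/2 = 0.8790 mol → 19.7 L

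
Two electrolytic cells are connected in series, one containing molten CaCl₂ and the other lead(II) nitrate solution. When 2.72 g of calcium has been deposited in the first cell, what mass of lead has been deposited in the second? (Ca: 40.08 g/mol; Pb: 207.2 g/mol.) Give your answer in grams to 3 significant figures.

n(Ca) = 2.72 / 40.08 = 0.06786 mol
Ca²⁺ + 2e⁻ → Ca, so n(e⁻) = 2 × 0.06786 = 0.1357 mol
The cells are in series, so the same charge (and hence the same n(e⁻) = 0.1357 mol) passes through both.
Pb²⁺ + 2e⁻ → Pb, so n(Pb) = 0.1357 / 2 = 0.06785 mol
m(Pb) = 0.06785 × 207.2 = 14.1 g

14.1 g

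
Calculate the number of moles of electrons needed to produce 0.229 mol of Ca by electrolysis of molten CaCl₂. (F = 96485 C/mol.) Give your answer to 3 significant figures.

Ca²⁺ + 2e⁻ → Ca, so n(e⁻) = 2 × 0.229 = 0.4580 mol

0.458 mol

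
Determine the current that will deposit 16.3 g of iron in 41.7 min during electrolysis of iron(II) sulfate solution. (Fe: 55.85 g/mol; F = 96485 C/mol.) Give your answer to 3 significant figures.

n(Fe) = 16.3 / 55.85 = 0.2919 mol
Fe²⁺ + 2e⁻ → Fe, so n(e⁻) = 2 × 0.2919 = 0.5838 mol
Q = 0.5838 × 96485 = 56330 C
I = Q / t = 56330 / 2502 s = 22.5 A

22.5 A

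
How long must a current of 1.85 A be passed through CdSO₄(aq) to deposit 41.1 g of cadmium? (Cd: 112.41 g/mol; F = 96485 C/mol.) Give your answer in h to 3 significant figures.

n(Cd) = 41.1 / 112.41 = 0.3656 mol
Cd²⁺ + 2e⁻ → Cd, so n(e⁻) = 2 × 0.3656 = 0.7312 mol
Q = 0.7312 × 96485 = 70550 C
t = Q / I = 70550 / 1.85 = 38140 s = 10.6 h

10.6 h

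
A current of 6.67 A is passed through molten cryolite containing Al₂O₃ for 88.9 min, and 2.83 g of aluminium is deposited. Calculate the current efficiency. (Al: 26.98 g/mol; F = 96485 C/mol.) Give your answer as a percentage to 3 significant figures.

Q = 6.67 × 5334 = 35580 C
n(e⁻) = 35580 / 96485 = 0.3688 mol
Al³⁺ + 3e⁻ → Al, so theoretical n(Al) = 0.1229 mol → 3.316 g
Efficiency = 2.83 / 3.316 = 0.8534 = 85.3%

85.3%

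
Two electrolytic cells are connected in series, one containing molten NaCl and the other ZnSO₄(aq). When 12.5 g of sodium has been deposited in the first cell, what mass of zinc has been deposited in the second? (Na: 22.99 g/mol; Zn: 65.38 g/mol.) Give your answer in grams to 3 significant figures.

17.8 g

n(Na) = 12.5 / 22.99 = 0.5437 mol
Na⁺ + e⁻ → Na, so n(e⁻) = 0.5437 mol
Since the cells are in series, n(e⁻) in the Zn cell is also 0.5437 mol.
Zn²⁺ + 2e⁻ → Zn, so n(Zn) = 0.5437 / 2 = 0.2719 mol
m(Zn) = 0.2719 × 65.38 = 17.8 g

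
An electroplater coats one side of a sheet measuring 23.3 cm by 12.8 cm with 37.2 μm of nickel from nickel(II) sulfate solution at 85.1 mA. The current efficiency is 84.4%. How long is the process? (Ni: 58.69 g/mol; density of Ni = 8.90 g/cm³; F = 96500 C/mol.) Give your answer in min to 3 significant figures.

Plated area = 23.3 × 12.8 = 298.2 cm²
Volume = 298.2 × 37.2×10⁻⁴ cm = 1.109 cm³
m(Ni) = 1.109 × 8.90 = 9.870 g
n(Ni) = 9.870 / 58.69 = 0.1682 mol; n(e⁻) = 2 × 0.1682 = 0.3364 mol
Q = 0.3364 × 96500 / 0.844 = 38460 C
t = 38460 / 0.0851 = 4.519×10^5 s = 7530 min

7530 min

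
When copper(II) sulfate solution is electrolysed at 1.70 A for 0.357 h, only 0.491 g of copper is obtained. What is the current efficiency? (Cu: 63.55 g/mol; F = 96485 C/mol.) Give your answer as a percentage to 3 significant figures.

Q = 1.70 × 1285.2 = 2185 C
n(e⁻) = 2185 / 96485 = 0.02265 mol
Cu²⁺ + 2e⁻ → Cu, so theoretical n(Cu) = 0.01133 mol → 0.7200 g
Efficiency = 0.491 / 0.7200 = 0.6819 = 68.2%

68.2%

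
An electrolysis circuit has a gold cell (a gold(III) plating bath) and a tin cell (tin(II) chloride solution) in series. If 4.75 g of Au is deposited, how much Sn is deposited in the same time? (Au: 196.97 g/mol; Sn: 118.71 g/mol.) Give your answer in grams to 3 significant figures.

n(Au) = 4.75 / 196.97 = 0.02412 mol
Au³⁺ + 3e⁻ → Au, so n(e⁻) = 3 × 0.02412 = 0.07236 mol
Since the cells are in series, n(e⁻) in the Sn cell is also 0.07236 mol.
Sn²⁺ + 2e⁻ → Sn, so n(Sn) = 0.07236 / 2 = 0.03618 mol
m(Sn) = 0.03618 × 118.71 = 4.29 g

4.29 g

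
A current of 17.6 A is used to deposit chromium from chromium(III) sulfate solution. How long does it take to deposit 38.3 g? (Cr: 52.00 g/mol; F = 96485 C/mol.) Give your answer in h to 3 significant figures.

n(Cr) = 38.3 / 52.00 = 0.7365 mol
Cr³⁺ + 3e⁻ → Cr, so n(e⁻) = 3 × 0.7365 = 2.210 mol
Q = 2.210 × 96485 = 2.132×10^5 C
t = Q / I = 2.132×10^5 / 17.6 = 12110 s = 3.36 h

3.36 h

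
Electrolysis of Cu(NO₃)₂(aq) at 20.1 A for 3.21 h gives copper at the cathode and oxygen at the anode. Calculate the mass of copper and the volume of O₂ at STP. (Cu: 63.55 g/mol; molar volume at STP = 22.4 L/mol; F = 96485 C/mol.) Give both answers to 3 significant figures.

76.5 g Cu; 13.5 L O₂

Q = 20.1 × 11556 = 2.323×10^5 C; n(e⁻) = 2.323×10^5 / 96485 = 2.408 mol
Cathode: Cu²⁺ + 2e⁻ → Cu → n(Cu) = 2.408/2 = 1.204 mol → 76.5 g
Anode: 2H₂O → O₂ + 4H⁺ + 4e⁻ → n(O₂) = 2.408/4 = 0.6020 mol → 13.5 L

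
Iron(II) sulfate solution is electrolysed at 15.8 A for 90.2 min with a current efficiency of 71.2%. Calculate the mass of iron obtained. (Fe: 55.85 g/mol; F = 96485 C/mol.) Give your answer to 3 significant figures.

Q = 15.8 × 5412 = 85510 C
n(e⁻) = 85510 / 96485 = 0.8863 mol
Fe²⁺ + 2e⁻ → Fe, so theoretical m(Fe) = 0.4432 × 55.85 = 24.75 g
Actual mass = 71.2% × 24.75 = 17.6 g

17.6 g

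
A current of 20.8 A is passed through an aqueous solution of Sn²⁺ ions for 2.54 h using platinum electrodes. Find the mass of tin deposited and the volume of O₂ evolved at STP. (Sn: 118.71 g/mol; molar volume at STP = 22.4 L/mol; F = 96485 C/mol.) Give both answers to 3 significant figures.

117 g Sn; 11.0 L O₂

Q = 20.8 × 9144 = 1.902×10^5 C; n(e⁻) = 1.902×10^5 / 96485 = 1.971 mol
Cathode: Sn²⁺ + 2e⁻ → Sn → n(Sn) = 1.971/2 = 0.9855 mol → 117 g
Anode: 2H₂O → O₂ + 4H⁺ + 4e⁻ → n(O₂) = 1.971/4 = 0.4928 mol → 11.0 L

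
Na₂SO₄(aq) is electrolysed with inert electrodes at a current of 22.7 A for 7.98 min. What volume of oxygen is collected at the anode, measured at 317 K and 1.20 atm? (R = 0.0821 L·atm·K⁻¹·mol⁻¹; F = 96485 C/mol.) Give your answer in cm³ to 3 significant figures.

611 cm³

Q = It = 22.7 × 478.8 = 10870 C
Moles of electrons = 10870 / 96485 = 0.1127 mol
2H₂O → O₂ + 4H⁺ + 4e⁻, so n(O₂) = 0.1127 / 4 = 0.02818 mol
V = nRT/P = 0.02818 × 0.0821 × 317 / 1.20 = 0.6112 L
= 611 cm³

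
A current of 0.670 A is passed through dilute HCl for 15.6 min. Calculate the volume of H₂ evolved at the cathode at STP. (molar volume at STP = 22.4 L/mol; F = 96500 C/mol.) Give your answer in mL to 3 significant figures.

72.8 mL

Q = It = 0.670 × 936 = 627.1 C
n(e⁻) = Q/F = 627.1/96500 = 0.006498 mol
2H⁺ + 2e⁻ → H₂, so n(H₂) = 0.006498 / 2 = 0.003249 mol
V = 0.003249 × 22.4 = 0.07278 L
= 72.8 mL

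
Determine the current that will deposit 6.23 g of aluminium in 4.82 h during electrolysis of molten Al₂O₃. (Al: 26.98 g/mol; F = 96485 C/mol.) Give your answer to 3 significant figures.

n(Al) = 6.23 / 26.98 = 0.2309 mol
Al³⁺ + 3e⁻ → Al, so n(e⁻) = 3 × 0.2309 = 0.6927 mol
Q = 0.6927 × 96485 = 66840 C
I = Q / t = 66840 / 17352 s = 3.85 A

3.85 A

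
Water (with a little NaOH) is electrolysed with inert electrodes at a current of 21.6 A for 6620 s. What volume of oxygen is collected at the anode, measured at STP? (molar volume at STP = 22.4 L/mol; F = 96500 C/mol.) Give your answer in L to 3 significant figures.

8.30 L

Charge passed = 21.6 × 6620 = 1.430×10^5 C
n(e⁻) = 1.430×10^5 / 96500 = 1.482 mol
2H₂O → O₂ + 4H⁺ + 4e⁻, so n(O₂) = 1.482 / 4 = 0.3705 mol
V = 0.3705 × 22.4 = 8.299 L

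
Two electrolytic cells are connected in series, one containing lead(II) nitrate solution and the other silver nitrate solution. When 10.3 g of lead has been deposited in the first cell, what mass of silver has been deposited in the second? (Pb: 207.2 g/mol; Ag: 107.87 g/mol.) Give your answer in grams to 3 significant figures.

n(Pb) = 10.3 / 207.2 = 0.04971 mol
Pb²⁺ + 2e⁻ → Pb, so n(e⁻) = 2 × 0.04971 = 0.09942 mol
Since the cells are in series, n(e⁻) in the Ag cell is also 0.09942 mol.
Ag⁺ + e⁻ → Ag, so n(Ag) = 0.09942 mol
m(Ag) = 0.09942 × 107.87 = 10.7 g

10.7 g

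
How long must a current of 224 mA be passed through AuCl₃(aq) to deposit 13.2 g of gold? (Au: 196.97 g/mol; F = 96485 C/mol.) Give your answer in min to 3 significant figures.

1440 min

n(Au) = 13.2 / 196.97 = 0.06702 mol
Au³⁺ + 3e⁻ → Au, so n(e⁻) = 3 × 0.06702 = 0.2011 mol
Q = 0.2011 × 96485 = 19400 C
t = Q / I = 19400 / 0.224 = 86610 s = 1440 min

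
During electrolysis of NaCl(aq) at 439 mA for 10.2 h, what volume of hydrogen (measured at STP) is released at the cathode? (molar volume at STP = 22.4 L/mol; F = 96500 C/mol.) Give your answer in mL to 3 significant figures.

Q = 0.439 A × 36720 s = 16120 C
Moles of electrons = 16120 / 96500 = 0.1670 mol
2H⁺ + 2e⁻ → H₂, so n(H₂) = 0.1670 / 2 = 0.08350 mol
V = 0.08350 × 22.4 = 1.870 L
= 1870 mL

1870 mL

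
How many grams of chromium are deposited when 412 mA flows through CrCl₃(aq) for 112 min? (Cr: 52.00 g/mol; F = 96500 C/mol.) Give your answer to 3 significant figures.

Charge passed = 0.412 × 6720 = 2769 C
n(e⁻) = 2769 / 96500 = 0.02869 mol
Cr³⁺ + 3e⁻ → Cr, so n(Cr) = 0.02869 / 3 = 0.009563 mol
m = 0.009563 × 52.00 = 0.497 g

0.497 g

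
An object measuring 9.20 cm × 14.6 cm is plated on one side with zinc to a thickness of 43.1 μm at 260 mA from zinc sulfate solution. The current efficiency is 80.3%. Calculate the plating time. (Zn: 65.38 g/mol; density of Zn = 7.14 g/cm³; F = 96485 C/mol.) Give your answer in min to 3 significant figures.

Plated area = 9.20 × 14.6 = 134.3 cm²
Volume = 134.3 × 43.1×10⁻⁴ cm = 0.5788 cm³
m(Zn) = 0.5788 × 7.14 = 4.133 g
n(Zn) = 4.133 / 65.38 = 0.06322 mol; n(e⁻) = 2 × 0.06322 = 0.1264 mol
Q = 0.1264 × 96485 / 0.803 = 15190 C
t = 15190 / 0.260 = 58420 s = 974 min

974 min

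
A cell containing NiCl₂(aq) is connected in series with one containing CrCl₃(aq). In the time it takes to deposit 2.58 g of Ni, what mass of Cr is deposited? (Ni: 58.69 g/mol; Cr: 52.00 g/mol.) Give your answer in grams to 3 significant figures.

1.52 g

n(Ni) = 2.58 / 58.69 = 0.04396 mol
Ni²⁺ + 2e⁻ → Ni, so n(e⁻) = 2 × 0.04396 = 0.08792 mol
In series, the same 0.08792 mol of electrons flows through the second cell.
Cr³⁺ + 3e⁻ → Cr, so n(Cr) = 0.08792 / 3 = 0.02931 mol
m(Cr) = 0.02931 × 52.00 = 1.52 g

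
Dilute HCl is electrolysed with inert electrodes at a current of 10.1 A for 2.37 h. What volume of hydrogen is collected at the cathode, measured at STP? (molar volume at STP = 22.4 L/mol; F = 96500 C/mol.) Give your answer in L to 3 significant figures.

Q = 10.1 A × 8532 s = 86170 C
n(e⁻) = Q/F = 86170/96500 = 0.8930 mol
2H⁺ + 2e⁻ → H₂, so n(H₂) = 0.8930 / 2 = 0.4465 mol
V = 0.4465 × 22.4 = 10.00 L

10.0 L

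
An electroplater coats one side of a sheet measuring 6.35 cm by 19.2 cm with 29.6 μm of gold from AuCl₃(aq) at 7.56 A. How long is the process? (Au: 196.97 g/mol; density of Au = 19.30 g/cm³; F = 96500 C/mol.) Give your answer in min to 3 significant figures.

Plated area = 6.35 × 19.2 = 121.9 cm²
Volume = 121.9 × 29.6×10⁻⁴ cm = 0.3608 cm³
m(Au) = 0.3608 × 19.30 = 6.963 g
n(Au) = 6.963 / 196.97 = 0.03535 mol; n(e⁻) = 3 × 0.03535 = 0.1061 mol
Q = 0.1061 × 96500 = 10240 C
t = 10240 / 7.56 = 1354 s = 22.6 min

22.6 min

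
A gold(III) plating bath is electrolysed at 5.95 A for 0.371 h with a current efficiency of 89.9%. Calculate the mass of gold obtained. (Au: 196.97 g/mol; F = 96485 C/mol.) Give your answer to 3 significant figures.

Q = 5.95 × 1335.6 = 7947 C
n(e⁻) = 7947 / 96485 = 0.08237 mol
Au³⁺ + 3e⁻ → Au, so theoretical m(Au) = 0.02746 × 196.97 = 5.409 g
Actual mass = 89.9% × 5.409 = 4.86 g

4.86 g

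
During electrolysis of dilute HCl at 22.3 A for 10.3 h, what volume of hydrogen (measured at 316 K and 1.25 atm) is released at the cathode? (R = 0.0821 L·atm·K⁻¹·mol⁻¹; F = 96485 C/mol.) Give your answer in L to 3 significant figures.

88.9 L

Q = It = 22.3 × 37080 = 8.269×10^5 C
Moles of electrons = 8.269×10^5 / 96485 = 8.570 mol
2H⁺ + 2e⁻ → H₂, so n(H₂) = 8.570 / 2 = 4.285 mol
V = nRT/P = 4.285 × 0.0821 × 316 / 1.25 = 88.93 L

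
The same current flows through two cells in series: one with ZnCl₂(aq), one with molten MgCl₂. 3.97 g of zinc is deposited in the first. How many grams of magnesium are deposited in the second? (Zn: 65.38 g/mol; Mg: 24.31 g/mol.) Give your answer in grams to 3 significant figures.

n(Zn) = 3.97 / 65.38 = 0.06072 mol
Zn²⁺ + 2e⁻ → Zn, so n(e⁻) = 2 × 0.06072 = 0.1214 mol
Same current for the same time ⇒ same n(e⁻) = 0.1214 mol in both cells.
Mg²⁺ + 2e⁻ → Mg, so n(Mg) = 0.1214 / 2 = 0.06070 mol
m(Mg) = 0.06070 × 24.31 = 1.48 g

1.48 g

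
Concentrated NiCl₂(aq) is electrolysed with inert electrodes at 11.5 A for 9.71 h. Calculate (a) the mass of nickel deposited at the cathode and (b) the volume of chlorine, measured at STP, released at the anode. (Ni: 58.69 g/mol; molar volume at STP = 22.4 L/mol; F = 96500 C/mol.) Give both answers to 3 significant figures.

Q = 11.5 × 34956 = 4.020×10^5 C; n(e⁻) = 4.020×10^5 / 96500 = 4.166 mol
Cathode: Ni²⁺ + 2e⁻ → Ni → n(Ni) = 4.166/2 = 2.083 mol → 122 g
Anode: 2Cl⁻ → Cl₂ + 2e⁻ → n(Cl₂) = 4.166/2 = 2.083 mol → 46.7 L

122 g Ni; 46.7 L Cl₂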